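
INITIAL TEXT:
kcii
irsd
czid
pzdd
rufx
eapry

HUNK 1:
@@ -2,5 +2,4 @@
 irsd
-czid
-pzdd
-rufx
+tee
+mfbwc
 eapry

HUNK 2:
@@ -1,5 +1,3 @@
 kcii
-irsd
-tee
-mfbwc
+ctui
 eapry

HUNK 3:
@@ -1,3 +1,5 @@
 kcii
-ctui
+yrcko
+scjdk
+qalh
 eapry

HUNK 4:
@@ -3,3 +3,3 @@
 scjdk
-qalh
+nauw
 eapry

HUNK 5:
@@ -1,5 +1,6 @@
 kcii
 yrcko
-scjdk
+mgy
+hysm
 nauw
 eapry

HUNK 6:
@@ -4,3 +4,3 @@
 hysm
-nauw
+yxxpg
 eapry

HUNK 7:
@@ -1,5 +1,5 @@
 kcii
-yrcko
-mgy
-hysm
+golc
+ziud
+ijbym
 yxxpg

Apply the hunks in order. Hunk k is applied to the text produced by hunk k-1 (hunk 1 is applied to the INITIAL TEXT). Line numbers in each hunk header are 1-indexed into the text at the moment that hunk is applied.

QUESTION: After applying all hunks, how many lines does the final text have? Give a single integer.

Hunk 1: at line 2 remove [czid,pzdd,rufx] add [tee,mfbwc] -> 5 lines: kcii irsd tee mfbwc eapry
Hunk 2: at line 1 remove [irsd,tee,mfbwc] add [ctui] -> 3 lines: kcii ctui eapry
Hunk 3: at line 1 remove [ctui] add [yrcko,scjdk,qalh] -> 5 lines: kcii yrcko scjdk qalh eapry
Hunk 4: at line 3 remove [qalh] add [nauw] -> 5 lines: kcii yrcko scjdk nauw eapry
Hunk 5: at line 1 remove [scjdk] add [mgy,hysm] -> 6 lines: kcii yrcko mgy hysm nauw eapry
Hunk 6: at line 4 remove [nauw] add [yxxpg] -> 6 lines: kcii yrcko mgy hysm yxxpg eapry
Hunk 7: at line 1 remove [yrcko,mgy,hysm] add [golc,ziud,ijbym] -> 6 lines: kcii golc ziud ijbym yxxpg eapry
Final line count: 6

Answer: 6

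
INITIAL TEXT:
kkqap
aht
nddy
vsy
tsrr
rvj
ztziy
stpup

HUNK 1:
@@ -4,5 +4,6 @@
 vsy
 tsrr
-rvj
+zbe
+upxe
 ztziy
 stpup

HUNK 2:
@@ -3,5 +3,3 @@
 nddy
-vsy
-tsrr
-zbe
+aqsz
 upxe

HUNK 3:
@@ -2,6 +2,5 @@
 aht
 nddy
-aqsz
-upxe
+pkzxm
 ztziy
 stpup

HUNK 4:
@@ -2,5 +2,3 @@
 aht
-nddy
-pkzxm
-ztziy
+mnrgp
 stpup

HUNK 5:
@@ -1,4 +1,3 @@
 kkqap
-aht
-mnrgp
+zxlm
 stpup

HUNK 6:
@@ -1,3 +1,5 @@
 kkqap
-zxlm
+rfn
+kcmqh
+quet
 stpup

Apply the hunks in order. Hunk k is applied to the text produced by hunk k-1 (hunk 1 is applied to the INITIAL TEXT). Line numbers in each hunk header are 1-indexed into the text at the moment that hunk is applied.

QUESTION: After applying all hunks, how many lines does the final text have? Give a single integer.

Hunk 1: at line 4 remove [rvj] add [zbe,upxe] -> 9 lines: kkqap aht nddy vsy tsrr zbe upxe ztziy stpup
Hunk 2: at line 3 remove [vsy,tsrr,zbe] add [aqsz] -> 7 lines: kkqap aht nddy aqsz upxe ztziy stpup
Hunk 3: at line 2 remove [aqsz,upxe] add [pkzxm] -> 6 lines: kkqap aht nddy pkzxm ztziy stpup
Hunk 4: at line 2 remove [nddy,pkzxm,ztziy] add [mnrgp] -> 4 lines: kkqap aht mnrgp stpup
Hunk 5: at line 1 remove [aht,mnrgp] add [zxlm] -> 3 lines: kkqap zxlm stpup
Hunk 6: at line 1 remove [zxlm] add [rfn,kcmqh,quet] -> 5 lines: kkqap rfn kcmqh quet stpup
Final line count: 5

Answer: 5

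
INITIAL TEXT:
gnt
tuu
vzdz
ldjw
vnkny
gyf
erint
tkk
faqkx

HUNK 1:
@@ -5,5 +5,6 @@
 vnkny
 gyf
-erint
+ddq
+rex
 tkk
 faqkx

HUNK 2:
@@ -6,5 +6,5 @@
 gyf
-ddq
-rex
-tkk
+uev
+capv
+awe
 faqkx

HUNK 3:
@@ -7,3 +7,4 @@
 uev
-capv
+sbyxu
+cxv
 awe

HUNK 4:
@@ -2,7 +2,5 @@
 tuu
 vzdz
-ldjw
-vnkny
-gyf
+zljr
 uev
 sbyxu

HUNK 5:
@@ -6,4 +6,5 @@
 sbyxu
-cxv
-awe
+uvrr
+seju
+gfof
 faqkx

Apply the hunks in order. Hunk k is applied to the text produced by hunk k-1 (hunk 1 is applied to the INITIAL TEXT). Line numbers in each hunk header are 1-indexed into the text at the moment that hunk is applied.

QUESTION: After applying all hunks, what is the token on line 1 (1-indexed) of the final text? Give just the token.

Hunk 1: at line 5 remove [erint] add [ddq,rex] -> 10 lines: gnt tuu vzdz ldjw vnkny gyf ddq rex tkk faqkx
Hunk 2: at line 6 remove [ddq,rex,tkk] add [uev,capv,awe] -> 10 lines: gnt tuu vzdz ldjw vnkny gyf uev capv awe faqkx
Hunk 3: at line 7 remove [capv] add [sbyxu,cxv] -> 11 lines: gnt tuu vzdz ldjw vnkny gyf uev sbyxu cxv awe faqkx
Hunk 4: at line 2 remove [ldjw,vnkny,gyf] add [zljr] -> 9 lines: gnt tuu vzdz zljr uev sbyxu cxv awe faqkx
Hunk 5: at line 6 remove [cxv,awe] add [uvrr,seju,gfof] -> 10 lines: gnt tuu vzdz zljr uev sbyxu uvrr seju gfof faqkx
Final line 1: gnt

Answer: gnt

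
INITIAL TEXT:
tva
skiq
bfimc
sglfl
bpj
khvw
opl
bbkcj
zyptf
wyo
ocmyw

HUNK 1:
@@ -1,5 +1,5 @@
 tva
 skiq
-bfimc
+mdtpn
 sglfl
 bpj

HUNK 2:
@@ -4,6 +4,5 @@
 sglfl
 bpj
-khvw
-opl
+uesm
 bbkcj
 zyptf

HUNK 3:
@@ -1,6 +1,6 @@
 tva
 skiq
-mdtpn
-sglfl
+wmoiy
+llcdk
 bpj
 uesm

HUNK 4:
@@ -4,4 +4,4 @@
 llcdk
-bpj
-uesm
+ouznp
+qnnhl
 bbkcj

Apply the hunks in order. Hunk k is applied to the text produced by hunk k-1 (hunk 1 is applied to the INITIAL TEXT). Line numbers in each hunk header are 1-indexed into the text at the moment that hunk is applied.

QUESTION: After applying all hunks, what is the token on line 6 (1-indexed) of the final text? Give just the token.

Hunk 1: at line 1 remove [bfimc] add [mdtpn] -> 11 lines: tva skiq mdtpn sglfl bpj khvw opl bbkcj zyptf wyo ocmyw
Hunk 2: at line 4 remove [khvw,opl] add [uesm] -> 10 lines: tva skiq mdtpn sglfl bpj uesm bbkcj zyptf wyo ocmyw
Hunk 3: at line 1 remove [mdtpn,sglfl] add [wmoiy,llcdk] -> 10 lines: tva skiq wmoiy llcdk bpj uesm bbkcj zyptf wyo ocmyw
Hunk 4: at line 4 remove [bpj,uesm] add [ouznp,qnnhl] -> 10 lines: tva skiq wmoiy llcdk ouznp qnnhl bbkcj zyptf wyo ocmyw
Final line 6: qnnhl

Answer: qnnhl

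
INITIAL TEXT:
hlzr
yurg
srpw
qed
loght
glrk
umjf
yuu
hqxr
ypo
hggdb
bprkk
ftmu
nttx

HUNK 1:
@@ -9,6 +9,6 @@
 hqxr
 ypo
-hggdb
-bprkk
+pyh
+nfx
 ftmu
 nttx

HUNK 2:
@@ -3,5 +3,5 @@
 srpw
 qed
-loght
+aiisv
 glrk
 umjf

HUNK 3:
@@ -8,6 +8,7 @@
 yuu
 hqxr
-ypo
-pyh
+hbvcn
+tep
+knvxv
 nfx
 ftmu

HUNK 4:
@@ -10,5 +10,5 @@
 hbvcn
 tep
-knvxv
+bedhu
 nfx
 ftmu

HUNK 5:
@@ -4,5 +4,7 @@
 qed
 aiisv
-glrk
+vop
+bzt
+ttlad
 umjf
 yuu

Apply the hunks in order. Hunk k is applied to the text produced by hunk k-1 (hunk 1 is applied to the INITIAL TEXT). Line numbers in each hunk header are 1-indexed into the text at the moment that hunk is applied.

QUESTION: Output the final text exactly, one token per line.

Answer: hlzr
yurg
srpw
qed
aiisv
vop
bzt
ttlad
umjf
yuu
hqxr
hbvcn
tep
bedhu
nfx
ftmu
nttx

Derivation:
Hunk 1: at line 9 remove [hggdb,bprkk] add [pyh,nfx] -> 14 lines: hlzr yurg srpw qed loght glrk umjf yuu hqxr ypo pyh nfx ftmu nttx
Hunk 2: at line 3 remove [loght] add [aiisv] -> 14 lines: hlzr yurg srpw qed aiisv glrk umjf yuu hqxr ypo pyh nfx ftmu nttx
Hunk 3: at line 8 remove [ypo,pyh] add [hbvcn,tep,knvxv] -> 15 lines: hlzr yurg srpw qed aiisv glrk umjf yuu hqxr hbvcn tep knvxv nfx ftmu nttx
Hunk 4: at line 10 remove [knvxv] add [bedhu] -> 15 lines: hlzr yurg srpw qed aiisv glrk umjf yuu hqxr hbvcn tep bedhu nfx ftmu nttx
Hunk 5: at line 4 remove [glrk] add [vop,bzt,ttlad] -> 17 lines: hlzr yurg srpw qed aiisv vop bzt ttlad umjf yuu hqxr hbvcn tep bedhu nfx ftmu nttx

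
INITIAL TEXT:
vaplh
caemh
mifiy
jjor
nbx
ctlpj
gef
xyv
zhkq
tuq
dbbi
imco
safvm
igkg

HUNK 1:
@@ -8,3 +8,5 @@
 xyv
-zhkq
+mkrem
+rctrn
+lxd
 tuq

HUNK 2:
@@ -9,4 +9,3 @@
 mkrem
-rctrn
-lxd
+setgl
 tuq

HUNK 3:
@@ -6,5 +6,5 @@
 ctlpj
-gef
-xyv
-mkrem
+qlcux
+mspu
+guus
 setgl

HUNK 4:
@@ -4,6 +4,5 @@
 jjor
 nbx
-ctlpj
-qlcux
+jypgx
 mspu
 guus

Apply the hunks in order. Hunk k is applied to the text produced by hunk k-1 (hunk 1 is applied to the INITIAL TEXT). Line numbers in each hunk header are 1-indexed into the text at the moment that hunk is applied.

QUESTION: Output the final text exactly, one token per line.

Answer: vaplh
caemh
mifiy
jjor
nbx
jypgx
mspu
guus
setgl
tuq
dbbi
imco
safvm
igkg

Derivation:
Hunk 1: at line 8 remove [zhkq] add [mkrem,rctrn,lxd] -> 16 lines: vaplh caemh mifiy jjor nbx ctlpj gef xyv mkrem rctrn lxd tuq dbbi imco safvm igkg
Hunk 2: at line 9 remove [rctrn,lxd] add [setgl] -> 15 lines: vaplh caemh mifiy jjor nbx ctlpj gef xyv mkrem setgl tuq dbbi imco safvm igkg
Hunk 3: at line 6 remove [gef,xyv,mkrem] add [qlcux,mspu,guus] -> 15 lines: vaplh caemh mifiy jjor nbx ctlpj qlcux mspu guus setgl tuq dbbi imco safvm igkg
Hunk 4: at line 4 remove [ctlpj,qlcux] add [jypgx] -> 14 lines: vaplh caemh mifiy jjor nbx jypgx mspu guus setgl tuq dbbi imco safvm igkg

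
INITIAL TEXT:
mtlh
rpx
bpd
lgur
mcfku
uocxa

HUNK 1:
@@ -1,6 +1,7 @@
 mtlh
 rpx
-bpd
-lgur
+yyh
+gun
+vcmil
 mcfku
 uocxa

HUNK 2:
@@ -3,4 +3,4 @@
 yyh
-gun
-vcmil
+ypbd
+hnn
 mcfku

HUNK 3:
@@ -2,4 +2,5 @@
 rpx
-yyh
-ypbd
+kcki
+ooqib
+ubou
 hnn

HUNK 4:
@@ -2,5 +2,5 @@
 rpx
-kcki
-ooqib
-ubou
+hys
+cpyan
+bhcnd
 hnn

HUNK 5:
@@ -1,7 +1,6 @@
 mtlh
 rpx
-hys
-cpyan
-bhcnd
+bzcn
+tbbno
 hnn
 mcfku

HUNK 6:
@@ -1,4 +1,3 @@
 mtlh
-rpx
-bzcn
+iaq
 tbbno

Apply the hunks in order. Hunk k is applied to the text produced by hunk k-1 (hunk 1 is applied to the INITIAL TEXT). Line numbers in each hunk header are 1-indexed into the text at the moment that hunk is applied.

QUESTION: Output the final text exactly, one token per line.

Answer: mtlh
iaq
tbbno
hnn
mcfku
uocxa

Derivation:
Hunk 1: at line 1 remove [bpd,lgur] add [yyh,gun,vcmil] -> 7 lines: mtlh rpx yyh gun vcmil mcfku uocxa
Hunk 2: at line 3 remove [gun,vcmil] add [ypbd,hnn] -> 7 lines: mtlh rpx yyh ypbd hnn mcfku uocxa
Hunk 3: at line 2 remove [yyh,ypbd] add [kcki,ooqib,ubou] -> 8 lines: mtlh rpx kcki ooqib ubou hnn mcfku uocxa
Hunk 4: at line 2 remove [kcki,ooqib,ubou] add [hys,cpyan,bhcnd] -> 8 lines: mtlh rpx hys cpyan bhcnd hnn mcfku uocxa
Hunk 5: at line 1 remove [hys,cpyan,bhcnd] add [bzcn,tbbno] -> 7 lines: mtlh rpx bzcn tbbno hnn mcfku uocxa
Hunk 6: at line 1 remove [rpx,bzcn] add [iaq] -> 6 lines: mtlh iaq tbbno hnn mcfku uocxa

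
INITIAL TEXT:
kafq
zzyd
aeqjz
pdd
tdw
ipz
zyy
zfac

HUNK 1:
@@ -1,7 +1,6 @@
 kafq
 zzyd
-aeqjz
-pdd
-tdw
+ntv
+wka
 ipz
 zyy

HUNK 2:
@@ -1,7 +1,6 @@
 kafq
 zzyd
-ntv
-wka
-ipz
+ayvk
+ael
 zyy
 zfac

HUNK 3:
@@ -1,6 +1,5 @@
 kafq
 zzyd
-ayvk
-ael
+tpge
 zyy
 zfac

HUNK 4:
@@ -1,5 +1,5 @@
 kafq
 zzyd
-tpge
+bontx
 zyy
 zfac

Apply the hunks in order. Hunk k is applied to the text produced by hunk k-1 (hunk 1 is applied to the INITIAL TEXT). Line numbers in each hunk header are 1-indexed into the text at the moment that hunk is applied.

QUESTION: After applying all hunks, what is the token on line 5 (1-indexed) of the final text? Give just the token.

Hunk 1: at line 1 remove [aeqjz,pdd,tdw] add [ntv,wka] -> 7 lines: kafq zzyd ntv wka ipz zyy zfac
Hunk 2: at line 1 remove [ntv,wka,ipz] add [ayvk,ael] -> 6 lines: kafq zzyd ayvk ael zyy zfac
Hunk 3: at line 1 remove [ayvk,ael] add [tpge] -> 5 lines: kafq zzyd tpge zyy zfac
Hunk 4: at line 1 remove [tpge] add [bontx] -> 5 lines: kafq zzyd bontx zyy zfac
Final line 5: zfac

Answer: zfac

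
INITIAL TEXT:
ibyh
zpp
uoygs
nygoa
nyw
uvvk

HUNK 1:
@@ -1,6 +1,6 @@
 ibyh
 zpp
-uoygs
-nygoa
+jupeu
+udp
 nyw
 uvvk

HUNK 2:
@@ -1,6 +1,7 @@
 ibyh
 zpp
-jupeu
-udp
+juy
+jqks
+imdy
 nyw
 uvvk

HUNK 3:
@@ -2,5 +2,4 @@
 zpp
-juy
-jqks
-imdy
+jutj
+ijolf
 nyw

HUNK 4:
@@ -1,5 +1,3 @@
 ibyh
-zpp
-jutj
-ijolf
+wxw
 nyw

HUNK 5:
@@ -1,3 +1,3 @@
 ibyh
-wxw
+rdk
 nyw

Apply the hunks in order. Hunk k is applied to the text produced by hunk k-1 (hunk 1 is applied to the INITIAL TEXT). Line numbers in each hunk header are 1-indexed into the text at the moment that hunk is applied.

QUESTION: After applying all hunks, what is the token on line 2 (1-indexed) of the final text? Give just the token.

Answer: rdk

Derivation:
Hunk 1: at line 1 remove [uoygs,nygoa] add [jupeu,udp] -> 6 lines: ibyh zpp jupeu udp nyw uvvk
Hunk 2: at line 1 remove [jupeu,udp] add [juy,jqks,imdy] -> 7 lines: ibyh zpp juy jqks imdy nyw uvvk
Hunk 3: at line 2 remove [juy,jqks,imdy] add [jutj,ijolf] -> 6 lines: ibyh zpp jutj ijolf nyw uvvk
Hunk 4: at line 1 remove [zpp,jutj,ijolf] add [wxw] -> 4 lines: ibyh wxw nyw uvvk
Hunk 5: at line 1 remove [wxw] add [rdk] -> 4 lines: ibyh rdk nyw uvvk
Final line 2: rdk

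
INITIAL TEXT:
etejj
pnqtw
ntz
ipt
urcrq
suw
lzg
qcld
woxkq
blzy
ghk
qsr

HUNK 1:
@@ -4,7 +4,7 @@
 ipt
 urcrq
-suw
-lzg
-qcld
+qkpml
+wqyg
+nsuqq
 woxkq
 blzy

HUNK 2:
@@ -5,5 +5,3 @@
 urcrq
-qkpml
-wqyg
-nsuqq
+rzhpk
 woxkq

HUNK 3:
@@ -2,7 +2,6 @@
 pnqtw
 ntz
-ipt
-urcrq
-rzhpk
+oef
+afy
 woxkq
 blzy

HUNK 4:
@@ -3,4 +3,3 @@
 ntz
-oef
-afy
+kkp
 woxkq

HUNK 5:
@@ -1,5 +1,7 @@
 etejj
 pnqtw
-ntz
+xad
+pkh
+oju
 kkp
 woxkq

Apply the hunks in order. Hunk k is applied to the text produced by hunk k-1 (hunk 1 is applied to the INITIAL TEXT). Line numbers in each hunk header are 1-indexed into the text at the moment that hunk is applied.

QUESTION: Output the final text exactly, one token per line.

Answer: etejj
pnqtw
xad
pkh
oju
kkp
woxkq
blzy
ghk
qsr

Derivation:
Hunk 1: at line 4 remove [suw,lzg,qcld] add [qkpml,wqyg,nsuqq] -> 12 lines: etejj pnqtw ntz ipt urcrq qkpml wqyg nsuqq woxkq blzy ghk qsr
Hunk 2: at line 5 remove [qkpml,wqyg,nsuqq] add [rzhpk] -> 10 lines: etejj pnqtw ntz ipt urcrq rzhpk woxkq blzy ghk qsr
Hunk 3: at line 2 remove [ipt,urcrq,rzhpk] add [oef,afy] -> 9 lines: etejj pnqtw ntz oef afy woxkq blzy ghk qsr
Hunk 4: at line 3 remove [oef,afy] add [kkp] -> 8 lines: etejj pnqtw ntz kkp woxkq blzy ghk qsr
Hunk 5: at line 1 remove [ntz] add [xad,pkh,oju] -> 10 lines: etejj pnqtw xad pkh oju kkp woxkq blzy ghk qsr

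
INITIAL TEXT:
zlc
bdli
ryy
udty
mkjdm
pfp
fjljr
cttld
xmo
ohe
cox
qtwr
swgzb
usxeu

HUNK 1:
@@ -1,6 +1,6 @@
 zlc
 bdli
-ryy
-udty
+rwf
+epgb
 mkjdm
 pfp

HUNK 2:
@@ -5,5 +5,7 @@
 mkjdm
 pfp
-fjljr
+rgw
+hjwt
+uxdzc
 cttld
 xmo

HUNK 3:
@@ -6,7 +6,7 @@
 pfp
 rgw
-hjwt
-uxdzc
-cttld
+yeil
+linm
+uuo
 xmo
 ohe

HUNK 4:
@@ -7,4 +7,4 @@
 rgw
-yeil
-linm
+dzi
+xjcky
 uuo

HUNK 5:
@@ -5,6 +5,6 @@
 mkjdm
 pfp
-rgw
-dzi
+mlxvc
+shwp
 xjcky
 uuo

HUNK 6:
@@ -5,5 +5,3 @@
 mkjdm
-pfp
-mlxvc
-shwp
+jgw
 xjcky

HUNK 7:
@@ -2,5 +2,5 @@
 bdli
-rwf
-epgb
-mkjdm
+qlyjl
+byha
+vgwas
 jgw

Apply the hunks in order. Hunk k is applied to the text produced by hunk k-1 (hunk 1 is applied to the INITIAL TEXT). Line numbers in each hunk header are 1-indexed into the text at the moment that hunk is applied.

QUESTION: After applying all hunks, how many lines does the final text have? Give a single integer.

Answer: 14

Derivation:
Hunk 1: at line 1 remove [ryy,udty] add [rwf,epgb] -> 14 lines: zlc bdli rwf epgb mkjdm pfp fjljr cttld xmo ohe cox qtwr swgzb usxeu
Hunk 2: at line 5 remove [fjljr] add [rgw,hjwt,uxdzc] -> 16 lines: zlc bdli rwf epgb mkjdm pfp rgw hjwt uxdzc cttld xmo ohe cox qtwr swgzb usxeu
Hunk 3: at line 6 remove [hjwt,uxdzc,cttld] add [yeil,linm,uuo] -> 16 lines: zlc bdli rwf epgb mkjdm pfp rgw yeil linm uuo xmo ohe cox qtwr swgzb usxeu
Hunk 4: at line 7 remove [yeil,linm] add [dzi,xjcky] -> 16 lines: zlc bdli rwf epgb mkjdm pfp rgw dzi xjcky uuo xmo ohe cox qtwr swgzb usxeu
Hunk 5: at line 5 remove [rgw,dzi] add [mlxvc,shwp] -> 16 lines: zlc bdli rwf epgb mkjdm pfp mlxvc shwp xjcky uuo xmo ohe cox qtwr swgzb usxeu
Hunk 6: at line 5 remove [pfp,mlxvc,shwp] add [jgw] -> 14 lines: zlc bdli rwf epgb mkjdm jgw xjcky uuo xmo ohe cox qtwr swgzb usxeu
Hunk 7: at line 2 remove [rwf,epgb,mkjdm] add [qlyjl,byha,vgwas] -> 14 lines: zlc bdli qlyjl byha vgwas jgw xjcky uuo xmo ohe cox qtwr swgzb usxeu
Final line count: 14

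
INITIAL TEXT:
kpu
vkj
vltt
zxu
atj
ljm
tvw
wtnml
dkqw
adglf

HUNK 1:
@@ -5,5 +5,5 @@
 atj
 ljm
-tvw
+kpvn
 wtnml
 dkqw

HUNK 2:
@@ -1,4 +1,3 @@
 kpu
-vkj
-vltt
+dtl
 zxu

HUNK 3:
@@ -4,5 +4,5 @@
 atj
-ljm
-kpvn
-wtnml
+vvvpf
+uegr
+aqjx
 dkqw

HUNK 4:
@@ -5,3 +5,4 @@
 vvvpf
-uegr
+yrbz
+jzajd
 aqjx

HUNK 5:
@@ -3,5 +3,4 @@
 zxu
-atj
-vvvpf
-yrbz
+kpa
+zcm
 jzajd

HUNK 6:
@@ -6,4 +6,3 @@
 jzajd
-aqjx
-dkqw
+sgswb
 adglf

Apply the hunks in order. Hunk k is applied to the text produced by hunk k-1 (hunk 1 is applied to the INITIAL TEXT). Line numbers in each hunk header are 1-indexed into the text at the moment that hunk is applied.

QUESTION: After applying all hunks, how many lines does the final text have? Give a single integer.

Answer: 8

Derivation:
Hunk 1: at line 5 remove [tvw] add [kpvn] -> 10 lines: kpu vkj vltt zxu atj ljm kpvn wtnml dkqw adglf
Hunk 2: at line 1 remove [vkj,vltt] add [dtl] -> 9 lines: kpu dtl zxu atj ljm kpvn wtnml dkqw adglf
Hunk 3: at line 4 remove [ljm,kpvn,wtnml] add [vvvpf,uegr,aqjx] -> 9 lines: kpu dtl zxu atj vvvpf uegr aqjx dkqw adglf
Hunk 4: at line 5 remove [uegr] add [yrbz,jzajd] -> 10 lines: kpu dtl zxu atj vvvpf yrbz jzajd aqjx dkqw adglf
Hunk 5: at line 3 remove [atj,vvvpf,yrbz] add [kpa,zcm] -> 9 lines: kpu dtl zxu kpa zcm jzajd aqjx dkqw adglf
Hunk 6: at line 6 remove [aqjx,dkqw] add [sgswb] -> 8 lines: kpu dtl zxu kpa zcm jzajd sgswb adglf
Final line count: 8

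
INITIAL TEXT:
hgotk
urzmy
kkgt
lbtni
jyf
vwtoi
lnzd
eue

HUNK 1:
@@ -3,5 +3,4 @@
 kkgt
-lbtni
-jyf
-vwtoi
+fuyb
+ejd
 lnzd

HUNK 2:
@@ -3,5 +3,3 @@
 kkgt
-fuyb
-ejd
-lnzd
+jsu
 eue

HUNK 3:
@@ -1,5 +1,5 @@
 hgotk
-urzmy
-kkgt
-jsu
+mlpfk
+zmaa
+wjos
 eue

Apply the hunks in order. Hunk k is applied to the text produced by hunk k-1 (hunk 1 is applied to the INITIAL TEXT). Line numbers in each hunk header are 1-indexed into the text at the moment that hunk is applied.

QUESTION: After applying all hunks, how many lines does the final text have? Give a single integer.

Hunk 1: at line 3 remove [lbtni,jyf,vwtoi] add [fuyb,ejd] -> 7 lines: hgotk urzmy kkgt fuyb ejd lnzd eue
Hunk 2: at line 3 remove [fuyb,ejd,lnzd] add [jsu] -> 5 lines: hgotk urzmy kkgt jsu eue
Hunk 3: at line 1 remove [urzmy,kkgt,jsu] add [mlpfk,zmaa,wjos] -> 5 lines: hgotk mlpfk zmaa wjos eue
Final line count: 5

Answer: 5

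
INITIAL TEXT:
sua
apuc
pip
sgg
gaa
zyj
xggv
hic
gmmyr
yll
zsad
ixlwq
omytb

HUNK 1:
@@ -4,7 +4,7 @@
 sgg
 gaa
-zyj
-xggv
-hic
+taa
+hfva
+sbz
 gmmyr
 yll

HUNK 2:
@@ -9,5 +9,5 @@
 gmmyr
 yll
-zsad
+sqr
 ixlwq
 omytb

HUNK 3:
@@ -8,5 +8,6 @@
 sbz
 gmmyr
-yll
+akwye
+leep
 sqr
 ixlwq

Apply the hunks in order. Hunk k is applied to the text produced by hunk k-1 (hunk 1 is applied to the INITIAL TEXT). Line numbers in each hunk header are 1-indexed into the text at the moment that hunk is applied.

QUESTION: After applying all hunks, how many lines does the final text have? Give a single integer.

Hunk 1: at line 4 remove [zyj,xggv,hic] add [taa,hfva,sbz] -> 13 lines: sua apuc pip sgg gaa taa hfva sbz gmmyr yll zsad ixlwq omytb
Hunk 2: at line 9 remove [zsad] add [sqr] -> 13 lines: sua apuc pip sgg gaa taa hfva sbz gmmyr yll sqr ixlwq omytb
Hunk 3: at line 8 remove [yll] add [akwye,leep] -> 14 lines: sua apuc pip sgg gaa taa hfva sbz gmmyr akwye leep sqr ixlwq omytb
Final line count: 14

Answer: 14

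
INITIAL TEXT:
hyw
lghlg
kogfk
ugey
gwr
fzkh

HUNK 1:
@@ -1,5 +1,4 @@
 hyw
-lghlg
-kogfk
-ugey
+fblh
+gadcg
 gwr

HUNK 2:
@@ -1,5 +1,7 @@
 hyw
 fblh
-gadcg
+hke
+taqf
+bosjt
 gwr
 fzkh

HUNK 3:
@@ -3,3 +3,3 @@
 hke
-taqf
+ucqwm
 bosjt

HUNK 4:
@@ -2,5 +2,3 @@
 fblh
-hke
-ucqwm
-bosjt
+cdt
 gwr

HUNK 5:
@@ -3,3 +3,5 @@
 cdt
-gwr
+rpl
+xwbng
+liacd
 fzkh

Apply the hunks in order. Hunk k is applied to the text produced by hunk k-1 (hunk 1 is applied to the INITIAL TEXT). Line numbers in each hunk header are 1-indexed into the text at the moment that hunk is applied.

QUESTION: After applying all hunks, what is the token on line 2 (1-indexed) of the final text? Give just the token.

Hunk 1: at line 1 remove [lghlg,kogfk,ugey] add [fblh,gadcg] -> 5 lines: hyw fblh gadcg gwr fzkh
Hunk 2: at line 1 remove [gadcg] add [hke,taqf,bosjt] -> 7 lines: hyw fblh hke taqf bosjt gwr fzkh
Hunk 3: at line 3 remove [taqf] add [ucqwm] -> 7 lines: hyw fblh hke ucqwm bosjt gwr fzkh
Hunk 4: at line 2 remove [hke,ucqwm,bosjt] add [cdt] -> 5 lines: hyw fblh cdt gwr fzkh
Hunk 5: at line 3 remove [gwr] add [rpl,xwbng,liacd] -> 7 lines: hyw fblh cdt rpl xwbng liacd fzkh
Final line 2: fblh

Answer: fblh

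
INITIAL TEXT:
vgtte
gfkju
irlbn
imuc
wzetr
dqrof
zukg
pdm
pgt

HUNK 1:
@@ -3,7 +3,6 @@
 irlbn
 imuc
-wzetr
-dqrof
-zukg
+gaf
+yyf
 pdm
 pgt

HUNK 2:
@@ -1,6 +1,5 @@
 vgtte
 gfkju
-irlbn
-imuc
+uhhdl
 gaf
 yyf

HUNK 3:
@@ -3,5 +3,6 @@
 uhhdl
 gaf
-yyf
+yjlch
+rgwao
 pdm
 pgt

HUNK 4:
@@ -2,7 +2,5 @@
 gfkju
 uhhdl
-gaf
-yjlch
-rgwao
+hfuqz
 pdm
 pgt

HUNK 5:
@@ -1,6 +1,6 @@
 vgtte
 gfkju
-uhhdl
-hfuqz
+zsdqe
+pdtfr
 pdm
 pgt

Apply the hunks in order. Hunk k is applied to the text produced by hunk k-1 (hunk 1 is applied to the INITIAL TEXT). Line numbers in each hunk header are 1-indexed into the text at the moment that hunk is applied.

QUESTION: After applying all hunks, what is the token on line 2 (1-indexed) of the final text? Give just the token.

Answer: gfkju

Derivation:
Hunk 1: at line 3 remove [wzetr,dqrof,zukg] add [gaf,yyf] -> 8 lines: vgtte gfkju irlbn imuc gaf yyf pdm pgt
Hunk 2: at line 1 remove [irlbn,imuc] add [uhhdl] -> 7 lines: vgtte gfkju uhhdl gaf yyf pdm pgt
Hunk 3: at line 3 remove [yyf] add [yjlch,rgwao] -> 8 lines: vgtte gfkju uhhdl gaf yjlch rgwao pdm pgt
Hunk 4: at line 2 remove [gaf,yjlch,rgwao] add [hfuqz] -> 6 lines: vgtte gfkju uhhdl hfuqz pdm pgt
Hunk 5: at line 1 remove [uhhdl,hfuqz] add [zsdqe,pdtfr] -> 6 lines: vgtte gfkju zsdqe pdtfr pdm pgt
Final line 2: gfkju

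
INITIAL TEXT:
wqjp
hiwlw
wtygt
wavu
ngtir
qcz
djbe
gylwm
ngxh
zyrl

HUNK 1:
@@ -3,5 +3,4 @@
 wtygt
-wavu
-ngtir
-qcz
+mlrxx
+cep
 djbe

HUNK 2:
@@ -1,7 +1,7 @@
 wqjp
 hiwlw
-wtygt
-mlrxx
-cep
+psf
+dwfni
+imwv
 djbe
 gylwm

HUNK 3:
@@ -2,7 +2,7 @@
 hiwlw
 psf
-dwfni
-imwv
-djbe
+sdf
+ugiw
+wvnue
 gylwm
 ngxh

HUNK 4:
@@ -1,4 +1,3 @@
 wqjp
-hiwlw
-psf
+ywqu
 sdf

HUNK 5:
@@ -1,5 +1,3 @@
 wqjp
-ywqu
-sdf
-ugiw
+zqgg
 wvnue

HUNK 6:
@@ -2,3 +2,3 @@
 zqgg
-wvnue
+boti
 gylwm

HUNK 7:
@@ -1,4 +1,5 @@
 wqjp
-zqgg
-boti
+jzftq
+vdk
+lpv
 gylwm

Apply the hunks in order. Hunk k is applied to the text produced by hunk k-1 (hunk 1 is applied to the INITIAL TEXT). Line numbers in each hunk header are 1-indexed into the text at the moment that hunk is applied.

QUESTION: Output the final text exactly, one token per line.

Answer: wqjp
jzftq
vdk
lpv
gylwm
ngxh
zyrl

Derivation:
Hunk 1: at line 3 remove [wavu,ngtir,qcz] add [mlrxx,cep] -> 9 lines: wqjp hiwlw wtygt mlrxx cep djbe gylwm ngxh zyrl
Hunk 2: at line 1 remove [wtygt,mlrxx,cep] add [psf,dwfni,imwv] -> 9 lines: wqjp hiwlw psf dwfni imwv djbe gylwm ngxh zyrl
Hunk 3: at line 2 remove [dwfni,imwv,djbe] add [sdf,ugiw,wvnue] -> 9 lines: wqjp hiwlw psf sdf ugiw wvnue gylwm ngxh zyrl
Hunk 4: at line 1 remove [hiwlw,psf] add [ywqu] -> 8 lines: wqjp ywqu sdf ugiw wvnue gylwm ngxh zyrl
Hunk 5: at line 1 remove [ywqu,sdf,ugiw] add [zqgg] -> 6 lines: wqjp zqgg wvnue gylwm ngxh zyrl
Hunk 6: at line 2 remove [wvnue] add [boti] -> 6 lines: wqjp zqgg boti gylwm ngxh zyrl
Hunk 7: at line 1 remove [zqgg,boti] add [jzftq,vdk,lpv] -> 7 lines: wqjp jzftq vdk lpv gylwm ngxh zyrl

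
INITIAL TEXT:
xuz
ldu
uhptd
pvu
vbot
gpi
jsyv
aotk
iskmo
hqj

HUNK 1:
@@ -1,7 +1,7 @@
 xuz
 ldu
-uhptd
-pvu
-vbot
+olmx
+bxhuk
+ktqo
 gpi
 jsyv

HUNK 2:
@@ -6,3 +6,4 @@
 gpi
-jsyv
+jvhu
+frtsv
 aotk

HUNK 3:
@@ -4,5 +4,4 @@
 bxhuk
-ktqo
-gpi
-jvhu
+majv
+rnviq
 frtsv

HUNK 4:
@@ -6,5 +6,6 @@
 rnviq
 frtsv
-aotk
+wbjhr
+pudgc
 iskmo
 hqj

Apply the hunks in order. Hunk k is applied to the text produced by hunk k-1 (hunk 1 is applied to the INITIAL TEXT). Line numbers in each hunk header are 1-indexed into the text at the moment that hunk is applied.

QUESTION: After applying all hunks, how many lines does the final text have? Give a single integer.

Answer: 11

Derivation:
Hunk 1: at line 1 remove [uhptd,pvu,vbot] add [olmx,bxhuk,ktqo] -> 10 lines: xuz ldu olmx bxhuk ktqo gpi jsyv aotk iskmo hqj
Hunk 2: at line 6 remove [jsyv] add [jvhu,frtsv] -> 11 lines: xuz ldu olmx bxhuk ktqo gpi jvhu frtsv aotk iskmo hqj
Hunk 3: at line 4 remove [ktqo,gpi,jvhu] add [majv,rnviq] -> 10 lines: xuz ldu olmx bxhuk majv rnviq frtsv aotk iskmo hqj
Hunk 4: at line 6 remove [aotk] add [wbjhr,pudgc] -> 11 lines: xuz ldu olmx bxhuk majv rnviq frtsv wbjhr pudgc iskmo hqj
Final line count: 11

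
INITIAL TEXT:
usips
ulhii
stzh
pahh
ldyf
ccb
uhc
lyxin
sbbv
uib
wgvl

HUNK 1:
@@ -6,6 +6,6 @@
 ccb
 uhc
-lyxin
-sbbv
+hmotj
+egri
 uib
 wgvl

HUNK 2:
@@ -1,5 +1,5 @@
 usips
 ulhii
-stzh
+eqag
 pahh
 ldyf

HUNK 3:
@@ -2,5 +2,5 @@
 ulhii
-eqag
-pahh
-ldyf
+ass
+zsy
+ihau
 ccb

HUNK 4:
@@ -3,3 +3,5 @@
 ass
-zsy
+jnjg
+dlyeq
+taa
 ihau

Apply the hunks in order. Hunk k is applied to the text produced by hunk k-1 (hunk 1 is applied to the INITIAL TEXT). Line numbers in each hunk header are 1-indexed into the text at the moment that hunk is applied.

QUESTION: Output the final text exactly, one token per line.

Answer: usips
ulhii
ass
jnjg
dlyeq
taa
ihau
ccb
uhc
hmotj
egri
uib
wgvl

Derivation:
Hunk 1: at line 6 remove [lyxin,sbbv] add [hmotj,egri] -> 11 lines: usips ulhii stzh pahh ldyf ccb uhc hmotj egri uib wgvl
Hunk 2: at line 1 remove [stzh] add [eqag] -> 11 lines: usips ulhii eqag pahh ldyf ccb uhc hmotj egri uib wgvl
Hunk 3: at line 2 remove [eqag,pahh,ldyf] add [ass,zsy,ihau] -> 11 lines: usips ulhii ass zsy ihau ccb uhc hmotj egri uib wgvl
Hunk 4: at line 3 remove [zsy] add [jnjg,dlyeq,taa] -> 13 lines: usips ulhii ass jnjg dlyeq taa ihau ccb uhc hmotj egri uib wgvl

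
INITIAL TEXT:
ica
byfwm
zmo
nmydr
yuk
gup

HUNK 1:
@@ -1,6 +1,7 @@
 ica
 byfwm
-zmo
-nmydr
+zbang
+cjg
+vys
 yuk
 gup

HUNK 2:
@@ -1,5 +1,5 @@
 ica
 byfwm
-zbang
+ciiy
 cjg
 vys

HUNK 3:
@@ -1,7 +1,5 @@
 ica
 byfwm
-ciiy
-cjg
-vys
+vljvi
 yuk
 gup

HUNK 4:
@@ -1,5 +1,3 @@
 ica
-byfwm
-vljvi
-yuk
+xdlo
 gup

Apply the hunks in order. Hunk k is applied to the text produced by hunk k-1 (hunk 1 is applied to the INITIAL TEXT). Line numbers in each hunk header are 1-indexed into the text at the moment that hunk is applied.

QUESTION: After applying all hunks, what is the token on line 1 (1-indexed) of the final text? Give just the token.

Answer: ica

Derivation:
Hunk 1: at line 1 remove [zmo,nmydr] add [zbang,cjg,vys] -> 7 lines: ica byfwm zbang cjg vys yuk gup
Hunk 2: at line 1 remove [zbang] add [ciiy] -> 7 lines: ica byfwm ciiy cjg vys yuk gup
Hunk 3: at line 1 remove [ciiy,cjg,vys] add [vljvi] -> 5 lines: ica byfwm vljvi yuk gup
Hunk 4: at line 1 remove [byfwm,vljvi,yuk] add [xdlo] -> 3 lines: ica xdlo gup
Final line 1: ica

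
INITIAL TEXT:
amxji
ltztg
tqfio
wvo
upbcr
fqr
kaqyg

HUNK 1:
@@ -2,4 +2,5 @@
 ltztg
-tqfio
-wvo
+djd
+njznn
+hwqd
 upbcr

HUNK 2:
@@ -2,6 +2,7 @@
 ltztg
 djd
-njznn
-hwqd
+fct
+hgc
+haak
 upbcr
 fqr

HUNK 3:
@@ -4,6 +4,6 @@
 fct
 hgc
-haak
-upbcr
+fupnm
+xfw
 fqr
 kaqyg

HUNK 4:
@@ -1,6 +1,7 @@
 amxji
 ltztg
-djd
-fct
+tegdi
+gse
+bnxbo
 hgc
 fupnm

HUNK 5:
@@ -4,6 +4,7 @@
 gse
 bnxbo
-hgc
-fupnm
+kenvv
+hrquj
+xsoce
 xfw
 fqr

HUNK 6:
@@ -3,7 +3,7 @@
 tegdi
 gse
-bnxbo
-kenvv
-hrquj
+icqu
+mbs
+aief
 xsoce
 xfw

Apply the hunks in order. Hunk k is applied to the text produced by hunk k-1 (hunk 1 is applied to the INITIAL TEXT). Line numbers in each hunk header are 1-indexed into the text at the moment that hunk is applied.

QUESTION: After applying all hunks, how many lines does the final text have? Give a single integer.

Hunk 1: at line 2 remove [tqfio,wvo] add [djd,njznn,hwqd] -> 8 lines: amxji ltztg djd njznn hwqd upbcr fqr kaqyg
Hunk 2: at line 2 remove [njznn,hwqd] add [fct,hgc,haak] -> 9 lines: amxji ltztg djd fct hgc haak upbcr fqr kaqyg
Hunk 3: at line 4 remove [haak,upbcr] add [fupnm,xfw] -> 9 lines: amxji ltztg djd fct hgc fupnm xfw fqr kaqyg
Hunk 4: at line 1 remove [djd,fct] add [tegdi,gse,bnxbo] -> 10 lines: amxji ltztg tegdi gse bnxbo hgc fupnm xfw fqr kaqyg
Hunk 5: at line 4 remove [hgc,fupnm] add [kenvv,hrquj,xsoce] -> 11 lines: amxji ltztg tegdi gse bnxbo kenvv hrquj xsoce xfw fqr kaqyg
Hunk 6: at line 3 remove [bnxbo,kenvv,hrquj] add [icqu,mbs,aief] -> 11 lines: amxji ltztg tegdi gse icqu mbs aief xsoce xfw fqr kaqyg
Final line count: 11

Answer: 11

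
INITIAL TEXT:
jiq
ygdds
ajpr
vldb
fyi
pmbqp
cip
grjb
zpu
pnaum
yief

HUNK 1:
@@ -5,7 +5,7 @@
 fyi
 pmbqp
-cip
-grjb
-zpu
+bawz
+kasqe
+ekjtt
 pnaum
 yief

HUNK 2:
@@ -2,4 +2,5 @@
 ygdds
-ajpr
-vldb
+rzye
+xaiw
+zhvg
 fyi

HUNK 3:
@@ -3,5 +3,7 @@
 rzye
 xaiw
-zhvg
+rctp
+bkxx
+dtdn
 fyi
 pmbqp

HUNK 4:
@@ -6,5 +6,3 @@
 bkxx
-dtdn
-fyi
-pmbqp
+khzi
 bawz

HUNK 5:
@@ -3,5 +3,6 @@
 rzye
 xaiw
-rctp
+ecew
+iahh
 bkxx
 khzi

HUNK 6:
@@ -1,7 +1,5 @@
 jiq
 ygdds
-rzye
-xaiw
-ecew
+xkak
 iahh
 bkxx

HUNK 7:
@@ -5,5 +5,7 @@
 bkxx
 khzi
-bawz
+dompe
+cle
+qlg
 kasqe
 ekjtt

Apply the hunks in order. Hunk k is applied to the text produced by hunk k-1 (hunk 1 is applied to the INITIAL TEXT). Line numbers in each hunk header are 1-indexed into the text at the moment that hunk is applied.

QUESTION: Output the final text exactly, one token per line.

Hunk 1: at line 5 remove [cip,grjb,zpu] add [bawz,kasqe,ekjtt] -> 11 lines: jiq ygdds ajpr vldb fyi pmbqp bawz kasqe ekjtt pnaum yief
Hunk 2: at line 2 remove [ajpr,vldb] add [rzye,xaiw,zhvg] -> 12 lines: jiq ygdds rzye xaiw zhvg fyi pmbqp bawz kasqe ekjtt pnaum yief
Hunk 3: at line 3 remove [zhvg] add [rctp,bkxx,dtdn] -> 14 lines: jiq ygdds rzye xaiw rctp bkxx dtdn fyi pmbqp bawz kasqe ekjtt pnaum yief
Hunk 4: at line 6 remove [dtdn,fyi,pmbqp] add [khzi] -> 12 lines: jiq ygdds rzye xaiw rctp bkxx khzi bawz kasqe ekjtt pnaum yief
Hunk 5: at line 3 remove [rctp] add [ecew,iahh] -> 13 lines: jiq ygdds rzye xaiw ecew iahh bkxx khzi bawz kasqe ekjtt pnaum yief
Hunk 6: at line 1 remove [rzye,xaiw,ecew] add [xkak] -> 11 lines: jiq ygdds xkak iahh bkxx khzi bawz kasqe ekjtt pnaum yief
Hunk 7: at line 5 remove [bawz] add [dompe,cle,qlg] -> 13 lines: jiq ygdds xkak iahh bkxx khzi dompe cle qlg kasqe ekjtt pnaum yief

Answer: jiq
ygdds
xkak
iahh
bkxx
khzi
dompe
cle
qlg
kasqe
ekjtt
pnaum
yief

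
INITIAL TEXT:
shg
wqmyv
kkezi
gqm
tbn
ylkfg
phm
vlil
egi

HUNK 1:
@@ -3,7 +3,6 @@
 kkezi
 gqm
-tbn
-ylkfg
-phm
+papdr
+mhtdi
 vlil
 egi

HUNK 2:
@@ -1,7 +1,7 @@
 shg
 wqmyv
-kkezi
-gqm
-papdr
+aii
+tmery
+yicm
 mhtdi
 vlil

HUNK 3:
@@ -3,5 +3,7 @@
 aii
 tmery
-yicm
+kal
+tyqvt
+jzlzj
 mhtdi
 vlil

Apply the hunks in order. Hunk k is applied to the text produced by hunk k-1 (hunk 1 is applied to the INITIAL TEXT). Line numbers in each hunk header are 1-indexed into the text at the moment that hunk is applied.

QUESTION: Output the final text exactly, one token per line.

Hunk 1: at line 3 remove [tbn,ylkfg,phm] add [papdr,mhtdi] -> 8 lines: shg wqmyv kkezi gqm papdr mhtdi vlil egi
Hunk 2: at line 1 remove [kkezi,gqm,papdr] add [aii,tmery,yicm] -> 8 lines: shg wqmyv aii tmery yicm mhtdi vlil egi
Hunk 3: at line 3 remove [yicm] add [kal,tyqvt,jzlzj] -> 10 lines: shg wqmyv aii tmery kal tyqvt jzlzj mhtdi vlil egi

Answer: shg
wqmyv
aii
tmery
kal
tyqvt
jzlzj
mhtdi
vlil
egi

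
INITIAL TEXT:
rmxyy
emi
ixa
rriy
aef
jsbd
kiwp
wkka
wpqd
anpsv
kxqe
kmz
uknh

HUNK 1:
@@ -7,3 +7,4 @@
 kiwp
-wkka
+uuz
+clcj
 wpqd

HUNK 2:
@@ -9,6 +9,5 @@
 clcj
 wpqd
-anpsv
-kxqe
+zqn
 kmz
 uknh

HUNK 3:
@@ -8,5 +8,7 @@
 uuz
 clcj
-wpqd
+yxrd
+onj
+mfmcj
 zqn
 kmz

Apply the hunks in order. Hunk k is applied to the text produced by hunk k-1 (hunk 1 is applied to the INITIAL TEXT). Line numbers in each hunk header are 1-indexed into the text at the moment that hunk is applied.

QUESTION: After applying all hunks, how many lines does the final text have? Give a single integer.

Answer: 15

Derivation:
Hunk 1: at line 7 remove [wkka] add [uuz,clcj] -> 14 lines: rmxyy emi ixa rriy aef jsbd kiwp uuz clcj wpqd anpsv kxqe kmz uknh
Hunk 2: at line 9 remove [anpsv,kxqe] add [zqn] -> 13 lines: rmxyy emi ixa rriy aef jsbd kiwp uuz clcj wpqd zqn kmz uknh
Hunk 3: at line 8 remove [wpqd] add [yxrd,onj,mfmcj] -> 15 lines: rmxyy emi ixa rriy aef jsbd kiwp uuz clcj yxrd onj mfmcj zqn kmz uknh
Final line count: 15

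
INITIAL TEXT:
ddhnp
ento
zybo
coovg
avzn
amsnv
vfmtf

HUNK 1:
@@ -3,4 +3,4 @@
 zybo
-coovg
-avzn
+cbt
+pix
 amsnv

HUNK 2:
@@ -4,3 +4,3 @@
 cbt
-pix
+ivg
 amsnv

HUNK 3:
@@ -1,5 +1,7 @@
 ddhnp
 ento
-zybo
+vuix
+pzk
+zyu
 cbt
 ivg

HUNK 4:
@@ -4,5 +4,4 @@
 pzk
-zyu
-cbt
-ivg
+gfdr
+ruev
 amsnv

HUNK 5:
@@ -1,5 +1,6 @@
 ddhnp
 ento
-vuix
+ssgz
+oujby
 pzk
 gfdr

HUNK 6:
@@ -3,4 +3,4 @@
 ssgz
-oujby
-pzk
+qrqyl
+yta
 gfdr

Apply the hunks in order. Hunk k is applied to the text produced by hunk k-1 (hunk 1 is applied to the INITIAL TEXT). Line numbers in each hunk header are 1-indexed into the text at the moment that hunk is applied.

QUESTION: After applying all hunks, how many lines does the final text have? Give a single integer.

Hunk 1: at line 3 remove [coovg,avzn] add [cbt,pix] -> 7 lines: ddhnp ento zybo cbt pix amsnv vfmtf
Hunk 2: at line 4 remove [pix] add [ivg] -> 7 lines: ddhnp ento zybo cbt ivg amsnv vfmtf
Hunk 3: at line 1 remove [zybo] add [vuix,pzk,zyu] -> 9 lines: ddhnp ento vuix pzk zyu cbt ivg amsnv vfmtf
Hunk 4: at line 4 remove [zyu,cbt,ivg] add [gfdr,ruev] -> 8 lines: ddhnp ento vuix pzk gfdr ruev amsnv vfmtf
Hunk 5: at line 1 remove [vuix] add [ssgz,oujby] -> 9 lines: ddhnp ento ssgz oujby pzk gfdr ruev amsnv vfmtf
Hunk 6: at line 3 remove [oujby,pzk] add [qrqyl,yta] -> 9 lines: ddhnp ento ssgz qrqyl yta gfdr ruev amsnv vfmtf
Final line count: 9

Answer: 9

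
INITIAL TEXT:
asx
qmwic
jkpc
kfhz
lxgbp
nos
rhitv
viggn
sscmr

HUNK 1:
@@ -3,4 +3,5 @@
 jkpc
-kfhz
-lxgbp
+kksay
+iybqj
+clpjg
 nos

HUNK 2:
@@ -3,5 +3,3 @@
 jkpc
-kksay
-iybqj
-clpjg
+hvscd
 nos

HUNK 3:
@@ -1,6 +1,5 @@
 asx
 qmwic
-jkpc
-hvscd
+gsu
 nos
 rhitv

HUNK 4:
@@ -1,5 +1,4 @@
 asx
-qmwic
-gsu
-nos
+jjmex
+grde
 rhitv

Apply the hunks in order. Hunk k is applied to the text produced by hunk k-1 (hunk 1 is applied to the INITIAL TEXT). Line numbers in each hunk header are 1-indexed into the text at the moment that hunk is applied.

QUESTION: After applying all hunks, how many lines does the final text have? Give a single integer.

Hunk 1: at line 3 remove [kfhz,lxgbp] add [kksay,iybqj,clpjg] -> 10 lines: asx qmwic jkpc kksay iybqj clpjg nos rhitv viggn sscmr
Hunk 2: at line 3 remove [kksay,iybqj,clpjg] add [hvscd] -> 8 lines: asx qmwic jkpc hvscd nos rhitv viggn sscmr
Hunk 3: at line 1 remove [jkpc,hvscd] add [gsu] -> 7 lines: asx qmwic gsu nos rhitv viggn sscmr
Hunk 4: at line 1 remove [qmwic,gsu,nos] add [jjmex,grde] -> 6 lines: asx jjmex grde rhitv viggn sscmr
Final line count: 6

Answer: 6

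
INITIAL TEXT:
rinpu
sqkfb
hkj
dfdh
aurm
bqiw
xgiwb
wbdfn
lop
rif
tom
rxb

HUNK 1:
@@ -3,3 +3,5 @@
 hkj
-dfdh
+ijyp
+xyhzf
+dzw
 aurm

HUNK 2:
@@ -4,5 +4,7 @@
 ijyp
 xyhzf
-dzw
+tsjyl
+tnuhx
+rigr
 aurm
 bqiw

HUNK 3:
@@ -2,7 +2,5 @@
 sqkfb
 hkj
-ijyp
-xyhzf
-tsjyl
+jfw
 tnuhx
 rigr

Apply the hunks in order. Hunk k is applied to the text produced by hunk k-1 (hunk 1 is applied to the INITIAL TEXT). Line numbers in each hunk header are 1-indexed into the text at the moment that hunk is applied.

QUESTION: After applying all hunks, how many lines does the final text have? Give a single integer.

Answer: 14

Derivation:
Hunk 1: at line 3 remove [dfdh] add [ijyp,xyhzf,dzw] -> 14 lines: rinpu sqkfb hkj ijyp xyhzf dzw aurm bqiw xgiwb wbdfn lop rif tom rxb
Hunk 2: at line 4 remove [dzw] add [tsjyl,tnuhx,rigr] -> 16 lines: rinpu sqkfb hkj ijyp xyhzf tsjyl tnuhx rigr aurm bqiw xgiwb wbdfn lop rif tom rxb
Hunk 3: at line 2 remove [ijyp,xyhzf,tsjyl] add [jfw] -> 14 lines: rinpu sqkfb hkj jfw tnuhx rigr aurm bqiw xgiwb wbdfn lop rif tom rxb
Final line count: 14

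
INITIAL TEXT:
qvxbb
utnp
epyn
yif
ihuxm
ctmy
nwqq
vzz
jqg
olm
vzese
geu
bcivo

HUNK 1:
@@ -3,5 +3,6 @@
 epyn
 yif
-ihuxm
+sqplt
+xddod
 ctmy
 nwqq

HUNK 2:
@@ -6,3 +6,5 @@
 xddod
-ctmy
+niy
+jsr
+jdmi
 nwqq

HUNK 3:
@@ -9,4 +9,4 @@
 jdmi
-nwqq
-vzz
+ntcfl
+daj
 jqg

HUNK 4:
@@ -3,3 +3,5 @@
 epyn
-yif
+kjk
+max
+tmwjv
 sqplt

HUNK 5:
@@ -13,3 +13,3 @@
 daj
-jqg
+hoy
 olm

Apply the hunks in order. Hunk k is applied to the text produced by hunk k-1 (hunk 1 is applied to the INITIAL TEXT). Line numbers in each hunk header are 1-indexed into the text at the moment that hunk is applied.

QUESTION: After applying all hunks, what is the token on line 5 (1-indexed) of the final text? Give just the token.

Answer: max

Derivation:
Hunk 1: at line 3 remove [ihuxm] add [sqplt,xddod] -> 14 lines: qvxbb utnp epyn yif sqplt xddod ctmy nwqq vzz jqg olm vzese geu bcivo
Hunk 2: at line 6 remove [ctmy] add [niy,jsr,jdmi] -> 16 lines: qvxbb utnp epyn yif sqplt xddod niy jsr jdmi nwqq vzz jqg olm vzese geu bcivo
Hunk 3: at line 9 remove [nwqq,vzz] add [ntcfl,daj] -> 16 lines: qvxbb utnp epyn yif sqplt xddod niy jsr jdmi ntcfl daj jqg olm vzese geu bcivo
Hunk 4: at line 3 remove [yif] add [kjk,max,tmwjv] -> 18 lines: qvxbb utnp epyn kjk max tmwjv sqplt xddod niy jsr jdmi ntcfl daj jqg olm vzese geu bcivo
Hunk 5: at line 13 remove [jqg] add [hoy] -> 18 lines: qvxbb utnp epyn kjk max tmwjv sqplt xddod niy jsr jdmi ntcfl daj hoy olm vzese geu bcivo
Final line 5: max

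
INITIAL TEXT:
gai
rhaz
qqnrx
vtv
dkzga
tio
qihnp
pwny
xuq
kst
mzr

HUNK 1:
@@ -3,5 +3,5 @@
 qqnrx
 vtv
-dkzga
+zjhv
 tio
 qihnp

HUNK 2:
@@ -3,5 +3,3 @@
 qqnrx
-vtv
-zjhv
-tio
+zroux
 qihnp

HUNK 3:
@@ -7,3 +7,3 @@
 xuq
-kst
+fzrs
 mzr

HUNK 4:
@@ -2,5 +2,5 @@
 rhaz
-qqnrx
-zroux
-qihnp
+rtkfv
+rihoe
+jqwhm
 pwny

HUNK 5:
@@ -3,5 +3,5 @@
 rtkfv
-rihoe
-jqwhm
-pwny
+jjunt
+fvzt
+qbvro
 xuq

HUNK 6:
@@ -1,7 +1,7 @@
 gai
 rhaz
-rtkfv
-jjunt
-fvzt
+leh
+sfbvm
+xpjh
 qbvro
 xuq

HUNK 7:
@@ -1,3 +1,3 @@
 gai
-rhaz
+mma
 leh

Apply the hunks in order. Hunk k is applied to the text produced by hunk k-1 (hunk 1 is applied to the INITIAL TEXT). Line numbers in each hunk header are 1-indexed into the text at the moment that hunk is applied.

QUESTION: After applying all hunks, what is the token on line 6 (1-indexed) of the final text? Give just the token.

Hunk 1: at line 3 remove [dkzga] add [zjhv] -> 11 lines: gai rhaz qqnrx vtv zjhv tio qihnp pwny xuq kst mzr
Hunk 2: at line 3 remove [vtv,zjhv,tio] add [zroux] -> 9 lines: gai rhaz qqnrx zroux qihnp pwny xuq kst mzr
Hunk 3: at line 7 remove [kst] add [fzrs] -> 9 lines: gai rhaz qqnrx zroux qihnp pwny xuq fzrs mzr
Hunk 4: at line 2 remove [qqnrx,zroux,qihnp] add [rtkfv,rihoe,jqwhm] -> 9 lines: gai rhaz rtkfv rihoe jqwhm pwny xuq fzrs mzr
Hunk 5: at line 3 remove [rihoe,jqwhm,pwny] add [jjunt,fvzt,qbvro] -> 9 lines: gai rhaz rtkfv jjunt fvzt qbvro xuq fzrs mzr
Hunk 6: at line 1 remove [rtkfv,jjunt,fvzt] add [leh,sfbvm,xpjh] -> 9 lines: gai rhaz leh sfbvm xpjh qbvro xuq fzrs mzr
Hunk 7: at line 1 remove [rhaz] add [mma] -> 9 lines: gai mma leh sfbvm xpjh qbvro xuq fzrs mzr
Final line 6: qbvro

Answer: qbvro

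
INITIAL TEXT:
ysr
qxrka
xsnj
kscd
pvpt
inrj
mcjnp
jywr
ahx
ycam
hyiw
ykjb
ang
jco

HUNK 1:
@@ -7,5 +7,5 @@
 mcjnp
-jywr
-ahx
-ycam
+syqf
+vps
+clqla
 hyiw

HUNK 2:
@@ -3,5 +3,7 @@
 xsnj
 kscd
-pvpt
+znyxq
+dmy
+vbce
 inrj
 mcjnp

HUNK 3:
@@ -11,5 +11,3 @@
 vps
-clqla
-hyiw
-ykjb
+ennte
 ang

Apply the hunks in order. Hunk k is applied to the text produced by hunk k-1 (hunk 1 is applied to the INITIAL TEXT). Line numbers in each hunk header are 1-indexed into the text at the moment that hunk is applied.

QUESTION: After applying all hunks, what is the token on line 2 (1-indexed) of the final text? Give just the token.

Hunk 1: at line 7 remove [jywr,ahx,ycam] add [syqf,vps,clqla] -> 14 lines: ysr qxrka xsnj kscd pvpt inrj mcjnp syqf vps clqla hyiw ykjb ang jco
Hunk 2: at line 3 remove [pvpt] add [znyxq,dmy,vbce] -> 16 lines: ysr qxrka xsnj kscd znyxq dmy vbce inrj mcjnp syqf vps clqla hyiw ykjb ang jco
Hunk 3: at line 11 remove [clqla,hyiw,ykjb] add [ennte] -> 14 lines: ysr qxrka xsnj kscd znyxq dmy vbce inrj mcjnp syqf vps ennte ang jco
Final line 2: qxrka

Answer: qxrka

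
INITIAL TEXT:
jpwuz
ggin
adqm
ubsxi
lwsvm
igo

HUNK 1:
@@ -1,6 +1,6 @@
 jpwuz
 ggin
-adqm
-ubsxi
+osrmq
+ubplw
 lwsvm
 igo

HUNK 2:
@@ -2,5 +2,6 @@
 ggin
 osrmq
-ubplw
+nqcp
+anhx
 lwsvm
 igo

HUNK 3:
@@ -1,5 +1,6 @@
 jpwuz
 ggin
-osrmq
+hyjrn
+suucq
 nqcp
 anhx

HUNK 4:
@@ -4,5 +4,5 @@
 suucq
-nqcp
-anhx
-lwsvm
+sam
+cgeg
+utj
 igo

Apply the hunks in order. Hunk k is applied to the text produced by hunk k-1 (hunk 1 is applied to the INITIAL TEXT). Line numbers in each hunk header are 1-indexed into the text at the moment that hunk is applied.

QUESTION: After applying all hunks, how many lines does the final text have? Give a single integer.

Answer: 8

Derivation:
Hunk 1: at line 1 remove [adqm,ubsxi] add [osrmq,ubplw] -> 6 lines: jpwuz ggin osrmq ubplw lwsvm igo
Hunk 2: at line 2 remove [ubplw] add [nqcp,anhx] -> 7 lines: jpwuz ggin osrmq nqcp anhx lwsvm igo
Hunk 3: at line 1 remove [osrmq] add [hyjrn,suucq] -> 8 lines: jpwuz ggin hyjrn suucq nqcp anhx lwsvm igo
Hunk 4: at line 4 remove [nqcp,anhx,lwsvm] add [sam,cgeg,utj] -> 8 lines: jpwuz ggin hyjrn suucq sam cgeg utj igo
Final line count: 8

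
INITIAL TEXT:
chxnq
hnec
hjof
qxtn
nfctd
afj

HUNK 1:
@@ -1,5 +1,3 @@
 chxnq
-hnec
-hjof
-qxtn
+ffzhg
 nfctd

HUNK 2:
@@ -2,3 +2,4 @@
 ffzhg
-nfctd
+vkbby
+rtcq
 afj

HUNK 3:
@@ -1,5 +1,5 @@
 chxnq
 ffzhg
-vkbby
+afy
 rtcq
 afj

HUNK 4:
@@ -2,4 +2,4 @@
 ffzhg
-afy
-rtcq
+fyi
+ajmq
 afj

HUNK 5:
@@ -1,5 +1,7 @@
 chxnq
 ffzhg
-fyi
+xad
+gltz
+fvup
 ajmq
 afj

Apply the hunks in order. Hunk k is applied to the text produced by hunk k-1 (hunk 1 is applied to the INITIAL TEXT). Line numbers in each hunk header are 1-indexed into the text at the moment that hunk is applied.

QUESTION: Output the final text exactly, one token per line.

Hunk 1: at line 1 remove [hnec,hjof,qxtn] add [ffzhg] -> 4 lines: chxnq ffzhg nfctd afj
Hunk 2: at line 2 remove [nfctd] add [vkbby,rtcq] -> 5 lines: chxnq ffzhg vkbby rtcq afj
Hunk 3: at line 1 remove [vkbby] add [afy] -> 5 lines: chxnq ffzhg afy rtcq afj
Hunk 4: at line 2 remove [afy,rtcq] add [fyi,ajmq] -> 5 lines: chxnq ffzhg fyi ajmq afj
Hunk 5: at line 1 remove [fyi] add [xad,gltz,fvup] -> 7 lines: chxnq ffzhg xad gltz fvup ajmq afj

Answer: chxnq
ffzhg
xad
gltz
fvup
ajmq
afj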